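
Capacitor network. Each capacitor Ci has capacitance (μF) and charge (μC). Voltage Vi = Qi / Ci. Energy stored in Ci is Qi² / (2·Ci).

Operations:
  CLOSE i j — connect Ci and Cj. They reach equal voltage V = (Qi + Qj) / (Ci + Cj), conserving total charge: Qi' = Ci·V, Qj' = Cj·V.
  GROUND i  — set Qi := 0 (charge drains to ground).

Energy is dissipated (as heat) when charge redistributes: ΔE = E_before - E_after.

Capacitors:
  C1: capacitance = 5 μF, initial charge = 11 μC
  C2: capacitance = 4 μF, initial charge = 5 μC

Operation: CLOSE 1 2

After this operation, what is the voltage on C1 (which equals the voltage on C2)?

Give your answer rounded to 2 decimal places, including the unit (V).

Initial: C1(5μF, Q=11μC, V=2.20V), C2(4μF, Q=5μC, V=1.25V)
Op 1: CLOSE 1-2: Q_total=16.00, C_total=9.00, V=1.78; Q1=8.89, Q2=7.11; dissipated=1.003

Answer: 1.78 V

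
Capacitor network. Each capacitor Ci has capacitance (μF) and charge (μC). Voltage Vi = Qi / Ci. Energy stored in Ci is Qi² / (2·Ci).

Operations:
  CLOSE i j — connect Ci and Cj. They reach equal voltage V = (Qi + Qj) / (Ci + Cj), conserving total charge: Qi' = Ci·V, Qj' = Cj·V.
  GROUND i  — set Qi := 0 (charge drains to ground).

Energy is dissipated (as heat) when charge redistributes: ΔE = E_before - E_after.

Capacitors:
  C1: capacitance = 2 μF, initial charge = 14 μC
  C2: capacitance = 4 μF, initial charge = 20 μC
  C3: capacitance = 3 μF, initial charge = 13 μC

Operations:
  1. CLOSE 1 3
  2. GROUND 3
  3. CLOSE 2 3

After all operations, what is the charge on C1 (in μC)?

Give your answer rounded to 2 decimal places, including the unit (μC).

Answer: 10.80 μC

Derivation:
Initial: C1(2μF, Q=14μC, V=7.00V), C2(4μF, Q=20μC, V=5.00V), C3(3μF, Q=13μC, V=4.33V)
Op 1: CLOSE 1-3: Q_total=27.00, C_total=5.00, V=5.40; Q1=10.80, Q3=16.20; dissipated=4.267
Op 2: GROUND 3: Q3=0; energy lost=43.740
Op 3: CLOSE 2-3: Q_total=20.00, C_total=7.00, V=2.86; Q2=11.43, Q3=8.57; dissipated=21.429
Final charges: Q1=10.80, Q2=11.43, Q3=8.57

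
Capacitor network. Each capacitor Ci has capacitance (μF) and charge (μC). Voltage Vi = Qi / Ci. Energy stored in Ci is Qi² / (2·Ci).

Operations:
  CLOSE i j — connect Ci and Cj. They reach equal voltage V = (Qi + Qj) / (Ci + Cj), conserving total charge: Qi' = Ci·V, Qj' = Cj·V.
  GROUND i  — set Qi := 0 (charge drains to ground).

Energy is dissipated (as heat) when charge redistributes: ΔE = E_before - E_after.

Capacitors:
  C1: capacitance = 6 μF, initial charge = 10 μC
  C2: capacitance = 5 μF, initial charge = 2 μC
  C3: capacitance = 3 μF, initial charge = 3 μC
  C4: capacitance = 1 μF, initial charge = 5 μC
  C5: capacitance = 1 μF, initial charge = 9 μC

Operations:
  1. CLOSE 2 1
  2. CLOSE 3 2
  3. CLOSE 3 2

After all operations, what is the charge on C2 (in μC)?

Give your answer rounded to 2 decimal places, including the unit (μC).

Initial: C1(6μF, Q=10μC, V=1.67V), C2(5μF, Q=2μC, V=0.40V), C3(3μF, Q=3μC, V=1.00V), C4(1μF, Q=5μC, V=5.00V), C5(1μF, Q=9μC, V=9.00V)
Op 1: CLOSE 2-1: Q_total=12.00, C_total=11.00, V=1.09; Q2=5.45, Q1=6.55; dissipated=2.188
Op 2: CLOSE 3-2: Q_total=8.45, C_total=8.00, V=1.06; Q3=3.17, Q2=5.28; dissipated=0.008
Op 3: CLOSE 3-2: Q_total=8.45, C_total=8.00, V=1.06; Q3=3.17, Q2=5.28; dissipated=0.000
Final charges: Q1=6.55, Q2=5.28, Q3=3.17, Q4=5.00, Q5=9.00

Answer: 5.28 μC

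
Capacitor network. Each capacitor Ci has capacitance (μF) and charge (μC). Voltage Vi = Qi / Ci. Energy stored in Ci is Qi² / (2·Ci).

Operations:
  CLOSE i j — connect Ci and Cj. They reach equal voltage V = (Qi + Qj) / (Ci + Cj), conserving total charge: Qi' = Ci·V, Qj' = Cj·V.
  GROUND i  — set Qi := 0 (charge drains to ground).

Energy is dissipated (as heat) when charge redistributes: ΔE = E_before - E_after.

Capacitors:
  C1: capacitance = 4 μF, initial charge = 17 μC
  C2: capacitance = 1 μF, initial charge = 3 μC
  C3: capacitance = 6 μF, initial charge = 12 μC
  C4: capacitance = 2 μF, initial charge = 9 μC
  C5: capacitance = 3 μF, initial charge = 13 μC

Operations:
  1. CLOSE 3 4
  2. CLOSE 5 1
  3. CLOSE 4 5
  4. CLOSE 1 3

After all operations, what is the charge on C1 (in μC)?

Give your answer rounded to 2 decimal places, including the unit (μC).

Initial: C1(4μF, Q=17μC, V=4.25V), C2(1μF, Q=3μC, V=3.00V), C3(6μF, Q=12μC, V=2.00V), C4(2μF, Q=9μC, V=4.50V), C5(3μF, Q=13μC, V=4.33V)
Op 1: CLOSE 3-4: Q_total=21.00, C_total=8.00, V=2.62; Q3=15.75, Q4=5.25; dissipated=4.688
Op 2: CLOSE 5-1: Q_total=30.00, C_total=7.00, V=4.29; Q5=12.86, Q1=17.14; dissipated=0.006
Op 3: CLOSE 4-5: Q_total=18.11, C_total=5.00, V=3.62; Q4=7.24, Q5=10.86; dissipated=1.655
Op 4: CLOSE 1-3: Q_total=32.89, C_total=10.00, V=3.29; Q1=13.16, Q3=19.74; dissipated=3.310
Final charges: Q1=13.16, Q2=3.00, Q3=19.74, Q4=7.24, Q5=10.86

Answer: 13.16 μC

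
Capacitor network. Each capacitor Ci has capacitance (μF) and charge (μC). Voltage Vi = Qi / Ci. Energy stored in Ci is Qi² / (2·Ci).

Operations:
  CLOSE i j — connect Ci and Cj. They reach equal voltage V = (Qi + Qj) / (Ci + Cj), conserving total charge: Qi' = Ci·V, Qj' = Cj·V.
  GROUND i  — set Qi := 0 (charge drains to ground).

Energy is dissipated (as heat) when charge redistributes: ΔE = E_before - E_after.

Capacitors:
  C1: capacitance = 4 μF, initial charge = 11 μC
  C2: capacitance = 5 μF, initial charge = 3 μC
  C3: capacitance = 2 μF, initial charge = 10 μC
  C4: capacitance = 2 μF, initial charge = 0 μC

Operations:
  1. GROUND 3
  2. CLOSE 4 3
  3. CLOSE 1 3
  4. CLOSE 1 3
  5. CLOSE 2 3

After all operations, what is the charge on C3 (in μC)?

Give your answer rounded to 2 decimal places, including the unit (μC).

Answer: 1.90 μC

Derivation:
Initial: C1(4μF, Q=11μC, V=2.75V), C2(5μF, Q=3μC, V=0.60V), C3(2μF, Q=10μC, V=5.00V), C4(2μF, Q=0μC, V=0.00V)
Op 1: GROUND 3: Q3=0; energy lost=25.000
Op 2: CLOSE 4-3: Q_total=0.00, C_total=4.00, V=0.00; Q4=0.00, Q3=0.00; dissipated=0.000
Op 3: CLOSE 1-3: Q_total=11.00, C_total=6.00, V=1.83; Q1=7.33, Q3=3.67; dissipated=5.042
Op 4: CLOSE 1-3: Q_total=11.00, C_total=6.00, V=1.83; Q1=7.33, Q3=3.67; dissipated=0.000
Op 5: CLOSE 2-3: Q_total=6.67, C_total=7.00, V=0.95; Q2=4.76, Q3=1.90; dissipated=1.087
Final charges: Q1=7.33, Q2=4.76, Q3=1.90, Q4=0.00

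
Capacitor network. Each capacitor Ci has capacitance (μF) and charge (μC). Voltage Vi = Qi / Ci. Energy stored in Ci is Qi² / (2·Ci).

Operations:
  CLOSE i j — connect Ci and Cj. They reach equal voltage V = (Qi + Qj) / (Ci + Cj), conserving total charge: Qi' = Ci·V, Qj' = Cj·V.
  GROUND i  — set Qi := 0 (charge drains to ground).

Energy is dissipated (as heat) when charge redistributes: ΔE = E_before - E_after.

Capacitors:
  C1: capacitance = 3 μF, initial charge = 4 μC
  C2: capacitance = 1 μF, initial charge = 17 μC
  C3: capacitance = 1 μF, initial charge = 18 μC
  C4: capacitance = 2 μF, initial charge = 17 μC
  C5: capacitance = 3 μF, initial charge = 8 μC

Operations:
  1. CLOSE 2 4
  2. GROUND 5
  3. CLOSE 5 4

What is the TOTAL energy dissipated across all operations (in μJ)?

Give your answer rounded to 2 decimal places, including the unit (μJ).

Initial: C1(3μF, Q=4μC, V=1.33V), C2(1μF, Q=17μC, V=17.00V), C3(1μF, Q=18μC, V=18.00V), C4(2μF, Q=17μC, V=8.50V), C5(3μF, Q=8μC, V=2.67V)
Op 1: CLOSE 2-4: Q_total=34.00, C_total=3.00, V=11.33; Q2=11.33, Q4=22.67; dissipated=24.083
Op 2: GROUND 5: Q5=0; energy lost=10.667
Op 3: CLOSE 5-4: Q_total=22.67, C_total=5.00, V=4.53; Q5=13.60, Q4=9.07; dissipated=77.067
Total dissipated: 111.817 μJ

Answer: 111.82 μJ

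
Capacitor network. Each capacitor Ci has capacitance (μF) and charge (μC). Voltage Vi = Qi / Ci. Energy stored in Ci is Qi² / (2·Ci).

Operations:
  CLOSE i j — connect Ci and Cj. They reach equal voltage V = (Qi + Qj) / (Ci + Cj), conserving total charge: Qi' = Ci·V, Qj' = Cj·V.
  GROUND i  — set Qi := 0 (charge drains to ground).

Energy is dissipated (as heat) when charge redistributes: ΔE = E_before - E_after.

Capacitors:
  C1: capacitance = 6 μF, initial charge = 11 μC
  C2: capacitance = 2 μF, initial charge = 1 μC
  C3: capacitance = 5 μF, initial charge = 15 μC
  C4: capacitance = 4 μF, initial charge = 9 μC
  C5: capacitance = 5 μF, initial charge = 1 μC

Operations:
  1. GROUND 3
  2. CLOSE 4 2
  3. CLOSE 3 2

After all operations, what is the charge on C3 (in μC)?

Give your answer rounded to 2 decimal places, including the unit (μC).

Answer: 2.38 μC

Derivation:
Initial: C1(6μF, Q=11μC, V=1.83V), C2(2μF, Q=1μC, V=0.50V), C3(5μF, Q=15μC, V=3.00V), C4(4μF, Q=9μC, V=2.25V), C5(5μF, Q=1μC, V=0.20V)
Op 1: GROUND 3: Q3=0; energy lost=22.500
Op 2: CLOSE 4-2: Q_total=10.00, C_total=6.00, V=1.67; Q4=6.67, Q2=3.33; dissipated=2.042
Op 3: CLOSE 3-2: Q_total=3.33, C_total=7.00, V=0.48; Q3=2.38, Q2=0.95; dissipated=1.984
Final charges: Q1=11.00, Q2=0.95, Q3=2.38, Q4=6.67, Q5=1.00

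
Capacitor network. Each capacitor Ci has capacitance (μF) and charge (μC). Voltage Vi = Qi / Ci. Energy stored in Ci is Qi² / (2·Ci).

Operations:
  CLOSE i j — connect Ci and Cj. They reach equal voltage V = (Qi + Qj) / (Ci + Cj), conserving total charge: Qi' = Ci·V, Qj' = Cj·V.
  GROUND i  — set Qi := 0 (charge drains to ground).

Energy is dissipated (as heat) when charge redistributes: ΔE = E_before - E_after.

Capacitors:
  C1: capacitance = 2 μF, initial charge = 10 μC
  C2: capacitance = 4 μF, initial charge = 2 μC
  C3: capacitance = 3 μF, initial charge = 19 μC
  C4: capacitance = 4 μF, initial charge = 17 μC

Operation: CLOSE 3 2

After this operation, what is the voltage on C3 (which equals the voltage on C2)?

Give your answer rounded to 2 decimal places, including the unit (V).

Initial: C1(2μF, Q=10μC, V=5.00V), C2(4μF, Q=2μC, V=0.50V), C3(3μF, Q=19μC, V=6.33V), C4(4μF, Q=17μC, V=4.25V)
Op 1: CLOSE 3-2: Q_total=21.00, C_total=7.00, V=3.00; Q3=9.00, Q2=12.00; dissipated=29.167

Answer: 3.00 V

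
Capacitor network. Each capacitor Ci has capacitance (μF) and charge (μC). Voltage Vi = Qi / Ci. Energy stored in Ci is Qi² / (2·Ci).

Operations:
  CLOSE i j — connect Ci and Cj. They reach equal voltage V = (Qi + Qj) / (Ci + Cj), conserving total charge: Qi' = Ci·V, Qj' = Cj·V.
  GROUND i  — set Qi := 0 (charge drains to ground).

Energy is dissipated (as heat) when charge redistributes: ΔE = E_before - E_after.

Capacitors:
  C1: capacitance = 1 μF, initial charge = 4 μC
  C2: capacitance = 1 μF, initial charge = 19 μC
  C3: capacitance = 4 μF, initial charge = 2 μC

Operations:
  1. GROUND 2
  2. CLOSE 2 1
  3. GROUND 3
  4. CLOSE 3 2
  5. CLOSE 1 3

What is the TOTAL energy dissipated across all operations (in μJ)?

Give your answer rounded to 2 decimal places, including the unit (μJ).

Initial: C1(1μF, Q=4μC, V=4.00V), C2(1μF, Q=19μC, V=19.00V), C3(4μF, Q=2μC, V=0.50V)
Op 1: GROUND 2: Q2=0; energy lost=180.500
Op 2: CLOSE 2-1: Q_total=4.00, C_total=2.00, V=2.00; Q2=2.00, Q1=2.00; dissipated=4.000
Op 3: GROUND 3: Q3=0; energy lost=0.500
Op 4: CLOSE 3-2: Q_total=2.00, C_total=5.00, V=0.40; Q3=1.60, Q2=0.40; dissipated=1.600
Op 5: CLOSE 1-3: Q_total=3.60, C_total=5.00, V=0.72; Q1=0.72, Q3=2.88; dissipated=1.024
Total dissipated: 187.624 μJ

Answer: 187.62 μJ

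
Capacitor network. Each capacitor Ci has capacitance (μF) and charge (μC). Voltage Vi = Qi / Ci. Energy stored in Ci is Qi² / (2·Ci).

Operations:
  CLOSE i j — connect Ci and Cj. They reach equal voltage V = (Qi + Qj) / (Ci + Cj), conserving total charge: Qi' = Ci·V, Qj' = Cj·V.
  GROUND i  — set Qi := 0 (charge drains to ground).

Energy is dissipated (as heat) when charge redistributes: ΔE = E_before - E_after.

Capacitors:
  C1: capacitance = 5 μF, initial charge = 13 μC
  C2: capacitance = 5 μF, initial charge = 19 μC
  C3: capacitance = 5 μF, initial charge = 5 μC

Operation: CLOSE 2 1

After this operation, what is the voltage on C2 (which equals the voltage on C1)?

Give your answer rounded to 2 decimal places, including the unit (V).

Answer: 3.20 V

Derivation:
Initial: C1(5μF, Q=13μC, V=2.60V), C2(5μF, Q=19μC, V=3.80V), C3(5μF, Q=5μC, V=1.00V)
Op 1: CLOSE 2-1: Q_total=32.00, C_total=10.00, V=3.20; Q2=16.00, Q1=16.00; dissipated=1.800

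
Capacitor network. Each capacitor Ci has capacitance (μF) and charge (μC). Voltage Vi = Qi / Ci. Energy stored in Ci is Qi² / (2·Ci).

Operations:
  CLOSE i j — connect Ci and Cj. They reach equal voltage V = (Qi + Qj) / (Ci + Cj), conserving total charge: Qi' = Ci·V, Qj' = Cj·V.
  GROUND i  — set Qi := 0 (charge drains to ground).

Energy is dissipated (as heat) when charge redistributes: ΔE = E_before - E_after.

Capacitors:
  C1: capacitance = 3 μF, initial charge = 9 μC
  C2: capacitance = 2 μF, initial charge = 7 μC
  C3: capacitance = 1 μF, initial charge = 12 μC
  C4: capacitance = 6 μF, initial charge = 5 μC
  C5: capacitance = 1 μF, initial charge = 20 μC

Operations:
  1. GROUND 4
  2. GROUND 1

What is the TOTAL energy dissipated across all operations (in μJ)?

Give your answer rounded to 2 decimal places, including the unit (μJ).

Answer: 15.58 μJ

Derivation:
Initial: C1(3μF, Q=9μC, V=3.00V), C2(2μF, Q=7μC, V=3.50V), C3(1μF, Q=12μC, V=12.00V), C4(6μF, Q=5μC, V=0.83V), C5(1μF, Q=20μC, V=20.00V)
Op 1: GROUND 4: Q4=0; energy lost=2.083
Op 2: GROUND 1: Q1=0; energy lost=13.500
Total dissipated: 15.583 μJ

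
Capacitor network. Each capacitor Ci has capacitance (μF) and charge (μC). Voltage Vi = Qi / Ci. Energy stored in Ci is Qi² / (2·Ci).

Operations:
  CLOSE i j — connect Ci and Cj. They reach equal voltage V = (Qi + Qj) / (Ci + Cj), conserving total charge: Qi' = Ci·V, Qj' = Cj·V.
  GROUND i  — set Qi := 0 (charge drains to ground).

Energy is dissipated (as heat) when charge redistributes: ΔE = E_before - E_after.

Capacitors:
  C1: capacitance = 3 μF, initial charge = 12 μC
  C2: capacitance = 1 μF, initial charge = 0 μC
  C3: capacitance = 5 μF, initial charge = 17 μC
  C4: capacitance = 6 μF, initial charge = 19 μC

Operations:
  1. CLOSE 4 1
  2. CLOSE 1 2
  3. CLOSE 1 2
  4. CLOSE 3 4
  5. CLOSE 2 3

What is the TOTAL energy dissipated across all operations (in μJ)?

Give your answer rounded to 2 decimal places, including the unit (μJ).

Initial: C1(3μF, Q=12μC, V=4.00V), C2(1μF, Q=0μC, V=0.00V), C3(5μF, Q=17μC, V=3.40V), C4(6μF, Q=19μC, V=3.17V)
Op 1: CLOSE 4-1: Q_total=31.00, C_total=9.00, V=3.44; Q4=20.67, Q1=10.33; dissipated=0.694
Op 2: CLOSE 1-2: Q_total=10.33, C_total=4.00, V=2.58; Q1=7.75, Q2=2.58; dissipated=4.449
Op 3: CLOSE 1-2: Q_total=10.33, C_total=4.00, V=2.58; Q1=7.75, Q2=2.58; dissipated=0.000
Op 4: CLOSE 3-4: Q_total=37.67, C_total=11.00, V=3.42; Q3=17.12, Q4=20.55; dissipated=0.003
Op 5: CLOSE 2-3: Q_total=19.70, C_total=6.00, V=3.28; Q2=3.28, Q3=16.42; dissipated=0.295
Total dissipated: 5.441 μJ

Answer: 5.44 μJ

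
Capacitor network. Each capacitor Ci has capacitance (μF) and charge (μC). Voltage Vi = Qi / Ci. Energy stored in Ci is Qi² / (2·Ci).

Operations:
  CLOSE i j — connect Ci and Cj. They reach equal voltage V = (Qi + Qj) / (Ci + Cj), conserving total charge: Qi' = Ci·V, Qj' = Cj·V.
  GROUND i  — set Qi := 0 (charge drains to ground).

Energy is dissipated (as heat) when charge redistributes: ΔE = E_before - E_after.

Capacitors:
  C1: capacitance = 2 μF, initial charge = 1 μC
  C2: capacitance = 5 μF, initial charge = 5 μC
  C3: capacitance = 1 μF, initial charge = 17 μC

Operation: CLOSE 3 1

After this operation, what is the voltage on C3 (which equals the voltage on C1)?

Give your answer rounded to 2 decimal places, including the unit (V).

Initial: C1(2μF, Q=1μC, V=0.50V), C2(5μF, Q=5μC, V=1.00V), C3(1μF, Q=17μC, V=17.00V)
Op 1: CLOSE 3-1: Q_total=18.00, C_total=3.00, V=6.00; Q3=6.00, Q1=12.00; dissipated=90.750

Answer: 6.00 V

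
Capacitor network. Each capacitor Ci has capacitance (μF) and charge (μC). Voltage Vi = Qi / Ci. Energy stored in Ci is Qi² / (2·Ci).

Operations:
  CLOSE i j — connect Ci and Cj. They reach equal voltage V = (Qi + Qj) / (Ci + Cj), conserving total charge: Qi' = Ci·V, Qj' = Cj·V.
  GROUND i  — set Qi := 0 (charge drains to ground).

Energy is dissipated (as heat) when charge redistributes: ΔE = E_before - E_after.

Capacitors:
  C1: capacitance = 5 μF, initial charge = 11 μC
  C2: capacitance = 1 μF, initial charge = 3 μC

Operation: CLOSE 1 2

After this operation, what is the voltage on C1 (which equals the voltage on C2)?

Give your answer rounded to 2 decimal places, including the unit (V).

Initial: C1(5μF, Q=11μC, V=2.20V), C2(1μF, Q=3μC, V=3.00V)
Op 1: CLOSE 1-2: Q_total=14.00, C_total=6.00, V=2.33; Q1=11.67, Q2=2.33; dissipated=0.267

Answer: 2.33 V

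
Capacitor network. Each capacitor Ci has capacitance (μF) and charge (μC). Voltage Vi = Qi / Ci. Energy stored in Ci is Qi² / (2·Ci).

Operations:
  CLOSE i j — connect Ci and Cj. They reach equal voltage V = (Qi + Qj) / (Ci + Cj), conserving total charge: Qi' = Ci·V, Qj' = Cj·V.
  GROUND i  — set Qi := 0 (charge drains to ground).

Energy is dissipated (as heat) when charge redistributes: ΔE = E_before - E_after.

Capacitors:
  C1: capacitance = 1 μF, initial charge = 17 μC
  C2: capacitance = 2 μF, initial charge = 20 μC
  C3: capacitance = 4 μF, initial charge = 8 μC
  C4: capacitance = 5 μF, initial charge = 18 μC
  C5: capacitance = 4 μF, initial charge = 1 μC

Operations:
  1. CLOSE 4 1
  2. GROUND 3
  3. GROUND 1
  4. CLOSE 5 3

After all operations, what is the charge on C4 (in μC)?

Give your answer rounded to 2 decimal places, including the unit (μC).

Initial: C1(1μF, Q=17μC, V=17.00V), C2(2μF, Q=20μC, V=10.00V), C3(4μF, Q=8μC, V=2.00V), C4(5μF, Q=18μC, V=3.60V), C5(4μF, Q=1μC, V=0.25V)
Op 1: CLOSE 4-1: Q_total=35.00, C_total=6.00, V=5.83; Q4=29.17, Q1=5.83; dissipated=74.817
Op 2: GROUND 3: Q3=0; energy lost=8.000
Op 3: GROUND 1: Q1=0; energy lost=17.014
Op 4: CLOSE 5-3: Q_total=1.00, C_total=8.00, V=0.12; Q5=0.50, Q3=0.50; dissipated=0.062
Final charges: Q1=0.00, Q2=20.00, Q3=0.50, Q4=29.17, Q5=0.50

Answer: 29.17 μC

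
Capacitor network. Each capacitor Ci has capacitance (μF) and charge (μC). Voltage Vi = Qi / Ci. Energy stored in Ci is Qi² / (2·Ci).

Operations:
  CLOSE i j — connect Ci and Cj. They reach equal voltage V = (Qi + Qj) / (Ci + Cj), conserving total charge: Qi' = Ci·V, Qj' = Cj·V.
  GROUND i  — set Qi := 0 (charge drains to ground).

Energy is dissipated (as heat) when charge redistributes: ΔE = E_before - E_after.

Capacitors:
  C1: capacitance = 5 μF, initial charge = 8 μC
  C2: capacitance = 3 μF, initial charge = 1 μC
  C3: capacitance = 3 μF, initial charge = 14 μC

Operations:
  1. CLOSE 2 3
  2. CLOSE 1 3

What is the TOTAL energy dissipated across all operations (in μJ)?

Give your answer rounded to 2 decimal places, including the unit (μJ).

Answer: 14.84 μJ

Derivation:
Initial: C1(5μF, Q=8μC, V=1.60V), C2(3μF, Q=1μC, V=0.33V), C3(3μF, Q=14μC, V=4.67V)
Op 1: CLOSE 2-3: Q_total=15.00, C_total=6.00, V=2.50; Q2=7.50, Q3=7.50; dissipated=14.083
Op 2: CLOSE 1-3: Q_total=15.50, C_total=8.00, V=1.94; Q1=9.69, Q3=5.81; dissipated=0.759
Total dissipated: 14.843 μJ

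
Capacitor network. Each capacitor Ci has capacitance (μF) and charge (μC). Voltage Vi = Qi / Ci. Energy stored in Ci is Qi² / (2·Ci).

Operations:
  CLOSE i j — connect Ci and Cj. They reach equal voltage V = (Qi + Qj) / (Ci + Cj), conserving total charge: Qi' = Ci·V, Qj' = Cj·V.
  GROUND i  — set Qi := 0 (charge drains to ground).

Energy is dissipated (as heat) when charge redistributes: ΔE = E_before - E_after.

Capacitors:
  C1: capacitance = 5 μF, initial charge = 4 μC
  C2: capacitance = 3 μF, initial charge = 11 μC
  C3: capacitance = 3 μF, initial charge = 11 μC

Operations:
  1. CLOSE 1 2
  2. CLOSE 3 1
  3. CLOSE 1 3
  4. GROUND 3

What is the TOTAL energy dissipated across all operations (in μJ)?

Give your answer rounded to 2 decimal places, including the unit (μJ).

Initial: C1(5μF, Q=4μC, V=0.80V), C2(3μF, Q=11μC, V=3.67V), C3(3μF, Q=11μC, V=3.67V)
Op 1: CLOSE 1-2: Q_total=15.00, C_total=8.00, V=1.88; Q1=9.38, Q2=5.62; dissipated=7.704
Op 2: CLOSE 3-1: Q_total=20.38, C_total=8.00, V=2.55; Q3=7.64, Q1=12.73; dissipated=3.009
Op 3: CLOSE 1-3: Q_total=20.38, C_total=8.00, V=2.55; Q1=12.73, Q3=7.64; dissipated=0.000
Op 4: GROUND 3: Q3=0; energy lost=9.730
Total dissipated: 20.443 μJ

Answer: 20.44 μJ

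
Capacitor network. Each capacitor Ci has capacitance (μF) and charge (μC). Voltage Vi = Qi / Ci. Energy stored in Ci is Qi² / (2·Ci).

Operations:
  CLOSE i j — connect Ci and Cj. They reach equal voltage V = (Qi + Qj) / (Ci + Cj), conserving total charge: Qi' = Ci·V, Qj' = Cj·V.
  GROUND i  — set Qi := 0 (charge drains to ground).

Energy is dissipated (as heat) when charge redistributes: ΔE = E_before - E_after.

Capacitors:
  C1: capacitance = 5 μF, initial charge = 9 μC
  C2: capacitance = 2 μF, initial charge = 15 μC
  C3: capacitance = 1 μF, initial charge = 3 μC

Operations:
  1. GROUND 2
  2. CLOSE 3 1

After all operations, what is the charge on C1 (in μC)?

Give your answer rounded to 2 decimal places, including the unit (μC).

Initial: C1(5μF, Q=9μC, V=1.80V), C2(2μF, Q=15μC, V=7.50V), C3(1μF, Q=3μC, V=3.00V)
Op 1: GROUND 2: Q2=0; energy lost=56.250
Op 2: CLOSE 3-1: Q_total=12.00, C_total=6.00, V=2.00; Q3=2.00, Q1=10.00; dissipated=0.600
Final charges: Q1=10.00, Q2=0.00, Q3=2.00

Answer: 10.00 μC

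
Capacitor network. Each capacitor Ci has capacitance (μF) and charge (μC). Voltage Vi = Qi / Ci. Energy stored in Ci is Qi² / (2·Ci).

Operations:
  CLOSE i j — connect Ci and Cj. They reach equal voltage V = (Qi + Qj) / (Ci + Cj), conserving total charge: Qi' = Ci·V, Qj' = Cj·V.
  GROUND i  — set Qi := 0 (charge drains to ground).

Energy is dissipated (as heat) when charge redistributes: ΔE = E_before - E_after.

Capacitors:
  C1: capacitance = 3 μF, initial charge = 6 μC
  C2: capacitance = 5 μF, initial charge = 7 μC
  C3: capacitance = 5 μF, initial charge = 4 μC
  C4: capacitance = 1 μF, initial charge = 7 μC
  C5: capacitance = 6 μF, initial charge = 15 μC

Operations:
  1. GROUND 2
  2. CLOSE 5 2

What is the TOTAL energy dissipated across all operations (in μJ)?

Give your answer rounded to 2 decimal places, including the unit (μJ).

Answer: 13.42 μJ

Derivation:
Initial: C1(3μF, Q=6μC, V=2.00V), C2(5μF, Q=7μC, V=1.40V), C3(5μF, Q=4μC, V=0.80V), C4(1μF, Q=7μC, V=7.00V), C5(6μF, Q=15μC, V=2.50V)
Op 1: GROUND 2: Q2=0; energy lost=4.900
Op 2: CLOSE 5-2: Q_total=15.00, C_total=11.00, V=1.36; Q5=8.18, Q2=6.82; dissipated=8.523
Total dissipated: 13.423 μJ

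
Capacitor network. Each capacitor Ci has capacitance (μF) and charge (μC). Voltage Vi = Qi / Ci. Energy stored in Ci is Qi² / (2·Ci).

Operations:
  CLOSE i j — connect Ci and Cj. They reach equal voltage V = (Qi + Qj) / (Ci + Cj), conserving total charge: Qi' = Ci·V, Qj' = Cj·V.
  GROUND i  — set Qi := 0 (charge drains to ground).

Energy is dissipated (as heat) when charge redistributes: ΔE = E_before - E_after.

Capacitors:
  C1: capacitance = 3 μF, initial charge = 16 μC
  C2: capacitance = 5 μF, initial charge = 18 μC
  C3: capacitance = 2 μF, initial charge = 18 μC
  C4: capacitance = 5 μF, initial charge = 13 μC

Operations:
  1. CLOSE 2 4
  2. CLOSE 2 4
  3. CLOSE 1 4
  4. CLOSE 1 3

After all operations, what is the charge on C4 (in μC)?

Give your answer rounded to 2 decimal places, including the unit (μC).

Initial: C1(3μF, Q=16μC, V=5.33V), C2(5μF, Q=18μC, V=3.60V), C3(2μF, Q=18μC, V=9.00V), C4(5μF, Q=13μC, V=2.60V)
Op 1: CLOSE 2-4: Q_total=31.00, C_total=10.00, V=3.10; Q2=15.50, Q4=15.50; dissipated=1.250
Op 2: CLOSE 2-4: Q_total=31.00, C_total=10.00, V=3.10; Q2=15.50, Q4=15.50; dissipated=0.000
Op 3: CLOSE 1-4: Q_total=31.50, C_total=8.00, V=3.94; Q1=11.81, Q4=19.69; dissipated=4.676
Op 4: CLOSE 1-3: Q_total=29.81, C_total=5.00, V=5.96; Q1=17.89, Q3=11.93; dissipated=15.377
Final charges: Q1=17.89, Q2=15.50, Q3=11.93, Q4=19.69

Answer: 19.69 μC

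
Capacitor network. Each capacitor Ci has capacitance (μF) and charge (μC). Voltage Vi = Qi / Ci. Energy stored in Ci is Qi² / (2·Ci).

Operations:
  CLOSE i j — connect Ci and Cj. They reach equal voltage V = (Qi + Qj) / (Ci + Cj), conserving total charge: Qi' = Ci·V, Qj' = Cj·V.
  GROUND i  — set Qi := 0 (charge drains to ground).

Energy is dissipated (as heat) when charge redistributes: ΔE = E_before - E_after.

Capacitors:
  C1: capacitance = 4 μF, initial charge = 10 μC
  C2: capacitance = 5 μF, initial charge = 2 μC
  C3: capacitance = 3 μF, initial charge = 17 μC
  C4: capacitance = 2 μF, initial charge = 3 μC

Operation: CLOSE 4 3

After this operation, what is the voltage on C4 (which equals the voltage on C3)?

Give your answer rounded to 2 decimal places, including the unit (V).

Answer: 4.00 V

Derivation:
Initial: C1(4μF, Q=10μC, V=2.50V), C2(5μF, Q=2μC, V=0.40V), C3(3μF, Q=17μC, V=5.67V), C4(2μF, Q=3μC, V=1.50V)
Op 1: CLOSE 4-3: Q_total=20.00, C_total=5.00, V=4.00; Q4=8.00, Q3=12.00; dissipated=10.417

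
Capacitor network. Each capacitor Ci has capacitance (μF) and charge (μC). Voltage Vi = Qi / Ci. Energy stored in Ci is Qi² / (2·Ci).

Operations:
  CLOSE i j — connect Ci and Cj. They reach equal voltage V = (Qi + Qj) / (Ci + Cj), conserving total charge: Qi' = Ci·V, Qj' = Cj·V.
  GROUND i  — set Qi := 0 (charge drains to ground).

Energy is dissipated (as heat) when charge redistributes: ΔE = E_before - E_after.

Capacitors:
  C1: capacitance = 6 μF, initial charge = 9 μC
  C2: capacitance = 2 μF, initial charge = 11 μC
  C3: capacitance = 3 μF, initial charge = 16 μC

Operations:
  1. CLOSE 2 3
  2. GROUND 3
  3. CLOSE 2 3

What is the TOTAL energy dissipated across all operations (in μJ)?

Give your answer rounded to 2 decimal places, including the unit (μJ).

Initial: C1(6μF, Q=9μC, V=1.50V), C2(2μF, Q=11μC, V=5.50V), C3(3μF, Q=16μC, V=5.33V)
Op 1: CLOSE 2-3: Q_total=27.00, C_total=5.00, V=5.40; Q2=10.80, Q3=16.20; dissipated=0.017
Op 2: GROUND 3: Q3=0; energy lost=43.740
Op 3: CLOSE 2-3: Q_total=10.80, C_total=5.00, V=2.16; Q2=4.32, Q3=6.48; dissipated=17.496
Total dissipated: 61.253 μJ

Answer: 61.25 μJ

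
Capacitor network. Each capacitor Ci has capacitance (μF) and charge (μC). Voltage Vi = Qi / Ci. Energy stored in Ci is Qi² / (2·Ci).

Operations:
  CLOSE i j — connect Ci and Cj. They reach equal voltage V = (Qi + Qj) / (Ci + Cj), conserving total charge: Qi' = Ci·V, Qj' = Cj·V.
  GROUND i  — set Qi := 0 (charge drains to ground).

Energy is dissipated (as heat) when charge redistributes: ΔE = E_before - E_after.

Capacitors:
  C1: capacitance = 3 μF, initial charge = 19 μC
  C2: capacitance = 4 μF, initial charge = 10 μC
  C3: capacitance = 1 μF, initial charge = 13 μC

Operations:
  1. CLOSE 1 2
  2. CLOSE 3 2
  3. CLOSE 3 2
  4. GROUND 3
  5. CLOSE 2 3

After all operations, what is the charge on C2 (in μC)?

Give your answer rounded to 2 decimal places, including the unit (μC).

Initial: C1(3μF, Q=19μC, V=6.33V), C2(4μF, Q=10μC, V=2.50V), C3(1μF, Q=13μC, V=13.00V)
Op 1: CLOSE 1-2: Q_total=29.00, C_total=7.00, V=4.14; Q1=12.43, Q2=16.57; dissipated=12.595
Op 2: CLOSE 3-2: Q_total=29.57, C_total=5.00, V=5.91; Q3=5.91, Q2=23.66; dissipated=31.380
Op 3: CLOSE 3-2: Q_total=29.57, C_total=5.00, V=5.91; Q3=5.91, Q2=23.66; dissipated=0.000
Op 4: GROUND 3: Q3=0; energy lost=17.489
Op 5: CLOSE 2-3: Q_total=23.66, C_total=5.00, V=4.73; Q2=18.93, Q3=4.73; dissipated=13.992
Final charges: Q1=12.43, Q2=18.93, Q3=4.73

Answer: 18.93 μC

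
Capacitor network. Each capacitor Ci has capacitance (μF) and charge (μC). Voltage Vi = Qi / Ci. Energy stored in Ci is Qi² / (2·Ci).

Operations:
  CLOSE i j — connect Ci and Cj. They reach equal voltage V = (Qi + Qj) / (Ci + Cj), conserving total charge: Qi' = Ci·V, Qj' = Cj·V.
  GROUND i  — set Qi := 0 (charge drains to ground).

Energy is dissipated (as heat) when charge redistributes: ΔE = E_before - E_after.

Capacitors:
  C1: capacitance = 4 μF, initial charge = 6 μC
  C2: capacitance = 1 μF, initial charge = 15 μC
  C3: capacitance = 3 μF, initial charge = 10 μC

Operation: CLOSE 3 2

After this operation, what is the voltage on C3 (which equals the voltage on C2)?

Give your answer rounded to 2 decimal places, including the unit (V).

Answer: 6.25 V

Derivation:
Initial: C1(4μF, Q=6μC, V=1.50V), C2(1μF, Q=15μC, V=15.00V), C3(3μF, Q=10μC, V=3.33V)
Op 1: CLOSE 3-2: Q_total=25.00, C_total=4.00, V=6.25; Q3=18.75, Q2=6.25; dissipated=51.042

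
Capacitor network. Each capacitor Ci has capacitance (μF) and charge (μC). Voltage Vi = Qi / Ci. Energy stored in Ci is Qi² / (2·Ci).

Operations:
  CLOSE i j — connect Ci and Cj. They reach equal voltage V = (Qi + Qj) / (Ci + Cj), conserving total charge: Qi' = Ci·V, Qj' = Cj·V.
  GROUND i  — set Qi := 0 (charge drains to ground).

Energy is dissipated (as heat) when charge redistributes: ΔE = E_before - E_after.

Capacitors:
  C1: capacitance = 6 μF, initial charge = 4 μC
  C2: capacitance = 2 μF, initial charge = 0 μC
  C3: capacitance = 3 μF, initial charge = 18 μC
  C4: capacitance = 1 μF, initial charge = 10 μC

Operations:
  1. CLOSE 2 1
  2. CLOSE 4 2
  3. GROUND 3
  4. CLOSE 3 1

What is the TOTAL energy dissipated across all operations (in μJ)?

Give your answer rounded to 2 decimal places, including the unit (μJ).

Answer: 84.67 μJ

Derivation:
Initial: C1(6μF, Q=4μC, V=0.67V), C2(2μF, Q=0μC, V=0.00V), C3(3μF, Q=18μC, V=6.00V), C4(1μF, Q=10μC, V=10.00V)
Op 1: CLOSE 2-1: Q_total=4.00, C_total=8.00, V=0.50; Q2=1.00, Q1=3.00; dissipated=0.333
Op 2: CLOSE 4-2: Q_total=11.00, C_total=3.00, V=3.67; Q4=3.67, Q2=7.33; dissipated=30.083
Op 3: GROUND 3: Q3=0; energy lost=54.000
Op 4: CLOSE 3-1: Q_total=3.00, C_total=9.00, V=0.33; Q3=1.00, Q1=2.00; dissipated=0.250
Total dissipated: 84.667 μJ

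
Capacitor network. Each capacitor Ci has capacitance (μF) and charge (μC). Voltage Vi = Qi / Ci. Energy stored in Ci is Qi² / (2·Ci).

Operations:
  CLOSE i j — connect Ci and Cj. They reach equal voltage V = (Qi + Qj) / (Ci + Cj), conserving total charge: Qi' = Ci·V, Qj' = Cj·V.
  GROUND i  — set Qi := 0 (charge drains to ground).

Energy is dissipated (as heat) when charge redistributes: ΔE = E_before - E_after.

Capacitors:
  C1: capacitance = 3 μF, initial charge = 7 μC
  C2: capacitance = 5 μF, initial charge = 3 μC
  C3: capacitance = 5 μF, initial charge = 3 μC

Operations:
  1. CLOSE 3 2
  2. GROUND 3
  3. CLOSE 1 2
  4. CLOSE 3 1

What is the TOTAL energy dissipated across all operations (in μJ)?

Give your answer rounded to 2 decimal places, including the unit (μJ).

Answer: 5.18 μJ

Derivation:
Initial: C1(3μF, Q=7μC, V=2.33V), C2(5μF, Q=3μC, V=0.60V), C3(5μF, Q=3μC, V=0.60V)
Op 1: CLOSE 3-2: Q_total=6.00, C_total=10.00, V=0.60; Q3=3.00, Q2=3.00; dissipated=0.000
Op 2: GROUND 3: Q3=0; energy lost=0.900
Op 3: CLOSE 1-2: Q_total=10.00, C_total=8.00, V=1.25; Q1=3.75, Q2=6.25; dissipated=2.817
Op 4: CLOSE 3-1: Q_total=3.75, C_total=8.00, V=0.47; Q3=2.34, Q1=1.41; dissipated=1.465
Total dissipated: 5.182 μJ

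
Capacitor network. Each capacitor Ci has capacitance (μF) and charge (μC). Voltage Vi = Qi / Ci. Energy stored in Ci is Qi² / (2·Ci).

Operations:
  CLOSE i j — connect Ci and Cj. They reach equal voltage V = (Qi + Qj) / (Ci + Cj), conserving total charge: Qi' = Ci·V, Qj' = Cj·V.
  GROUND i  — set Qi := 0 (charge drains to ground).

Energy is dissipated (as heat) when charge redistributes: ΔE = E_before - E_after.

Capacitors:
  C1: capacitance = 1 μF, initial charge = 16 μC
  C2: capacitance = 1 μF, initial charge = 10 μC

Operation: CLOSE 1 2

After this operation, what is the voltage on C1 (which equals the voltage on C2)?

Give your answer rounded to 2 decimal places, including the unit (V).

Initial: C1(1μF, Q=16μC, V=16.00V), C2(1μF, Q=10μC, V=10.00V)
Op 1: CLOSE 1-2: Q_total=26.00, C_total=2.00, V=13.00; Q1=13.00, Q2=13.00; dissipated=9.000

Answer: 13.00 V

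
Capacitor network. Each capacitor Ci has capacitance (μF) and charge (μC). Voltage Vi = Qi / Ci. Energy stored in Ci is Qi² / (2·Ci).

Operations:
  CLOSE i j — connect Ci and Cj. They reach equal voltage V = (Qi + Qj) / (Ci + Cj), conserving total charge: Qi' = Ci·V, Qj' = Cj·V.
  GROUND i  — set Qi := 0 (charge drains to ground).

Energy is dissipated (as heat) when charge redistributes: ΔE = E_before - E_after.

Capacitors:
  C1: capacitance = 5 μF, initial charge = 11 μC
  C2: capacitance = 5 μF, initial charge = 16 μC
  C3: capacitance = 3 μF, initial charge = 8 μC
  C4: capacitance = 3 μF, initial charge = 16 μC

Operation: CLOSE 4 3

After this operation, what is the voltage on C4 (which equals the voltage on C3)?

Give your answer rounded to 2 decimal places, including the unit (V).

Initial: C1(5μF, Q=11μC, V=2.20V), C2(5μF, Q=16μC, V=3.20V), C3(3μF, Q=8μC, V=2.67V), C4(3μF, Q=16μC, V=5.33V)
Op 1: CLOSE 4-3: Q_total=24.00, C_total=6.00, V=4.00; Q4=12.00, Q3=12.00; dissipated=5.333

Answer: 4.00 V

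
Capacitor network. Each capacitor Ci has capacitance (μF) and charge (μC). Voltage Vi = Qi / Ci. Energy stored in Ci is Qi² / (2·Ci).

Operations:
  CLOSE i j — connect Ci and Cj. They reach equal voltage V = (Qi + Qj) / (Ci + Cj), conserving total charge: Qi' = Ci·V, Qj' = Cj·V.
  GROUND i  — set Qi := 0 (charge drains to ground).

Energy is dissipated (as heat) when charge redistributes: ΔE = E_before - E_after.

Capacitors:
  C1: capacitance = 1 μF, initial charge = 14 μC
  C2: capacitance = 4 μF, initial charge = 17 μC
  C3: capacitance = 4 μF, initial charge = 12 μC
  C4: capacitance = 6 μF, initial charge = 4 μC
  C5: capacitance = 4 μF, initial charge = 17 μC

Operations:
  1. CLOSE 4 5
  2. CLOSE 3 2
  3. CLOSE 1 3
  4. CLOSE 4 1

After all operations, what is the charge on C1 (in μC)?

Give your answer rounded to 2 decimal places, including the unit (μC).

Initial: C1(1μF, Q=14μC, V=14.00V), C2(4μF, Q=17μC, V=4.25V), C3(4μF, Q=12μC, V=3.00V), C4(6μF, Q=4μC, V=0.67V), C5(4μF, Q=17μC, V=4.25V)
Op 1: CLOSE 4-5: Q_total=21.00, C_total=10.00, V=2.10; Q4=12.60, Q5=8.40; dissipated=15.408
Op 2: CLOSE 3-2: Q_total=29.00, C_total=8.00, V=3.62; Q3=14.50, Q2=14.50; dissipated=1.562
Op 3: CLOSE 1-3: Q_total=28.50, C_total=5.00, V=5.70; Q1=5.70, Q3=22.80; dissipated=43.056
Op 4: CLOSE 4-1: Q_total=18.30, C_total=7.00, V=2.61; Q4=15.69, Q1=2.61; dissipated=5.554
Final charges: Q1=2.61, Q2=14.50, Q3=22.80, Q4=15.69, Q5=8.40

Answer: 2.61 μC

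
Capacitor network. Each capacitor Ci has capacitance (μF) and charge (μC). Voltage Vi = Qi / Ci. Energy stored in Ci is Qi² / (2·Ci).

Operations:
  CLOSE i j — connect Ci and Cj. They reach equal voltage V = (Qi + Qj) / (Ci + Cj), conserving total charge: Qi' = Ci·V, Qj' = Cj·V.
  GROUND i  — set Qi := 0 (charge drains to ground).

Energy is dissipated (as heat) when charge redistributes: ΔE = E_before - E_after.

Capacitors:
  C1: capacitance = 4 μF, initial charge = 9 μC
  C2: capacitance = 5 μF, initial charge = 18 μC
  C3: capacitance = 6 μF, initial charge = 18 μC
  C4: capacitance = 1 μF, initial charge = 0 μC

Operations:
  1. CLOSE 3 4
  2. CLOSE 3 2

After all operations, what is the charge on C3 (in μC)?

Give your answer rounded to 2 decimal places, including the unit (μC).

Answer: 18.23 μC

Derivation:
Initial: C1(4μF, Q=9μC, V=2.25V), C2(5μF, Q=18μC, V=3.60V), C3(6μF, Q=18μC, V=3.00V), C4(1μF, Q=0μC, V=0.00V)
Op 1: CLOSE 3-4: Q_total=18.00, C_total=7.00, V=2.57; Q3=15.43, Q4=2.57; dissipated=3.857
Op 2: CLOSE 3-2: Q_total=33.43, C_total=11.00, V=3.04; Q3=18.23, Q2=15.19; dissipated=1.443
Final charges: Q1=9.00, Q2=15.19, Q3=18.23, Q4=2.57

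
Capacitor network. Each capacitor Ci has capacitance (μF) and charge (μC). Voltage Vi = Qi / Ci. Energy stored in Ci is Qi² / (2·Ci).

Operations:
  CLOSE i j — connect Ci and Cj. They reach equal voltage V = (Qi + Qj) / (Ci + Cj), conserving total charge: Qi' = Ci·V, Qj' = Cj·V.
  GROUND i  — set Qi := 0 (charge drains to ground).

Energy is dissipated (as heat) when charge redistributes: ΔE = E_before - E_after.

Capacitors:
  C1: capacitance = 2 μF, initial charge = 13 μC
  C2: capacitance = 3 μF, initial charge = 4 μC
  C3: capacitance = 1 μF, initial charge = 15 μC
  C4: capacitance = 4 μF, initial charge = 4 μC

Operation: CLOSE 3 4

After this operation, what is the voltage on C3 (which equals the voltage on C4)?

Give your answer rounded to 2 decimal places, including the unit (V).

Initial: C1(2μF, Q=13μC, V=6.50V), C2(3μF, Q=4μC, V=1.33V), C3(1μF, Q=15μC, V=15.00V), C4(4μF, Q=4μC, V=1.00V)
Op 1: CLOSE 3-4: Q_total=19.00, C_total=5.00, V=3.80; Q3=3.80, Q4=15.20; dissipated=78.400

Answer: 3.80 V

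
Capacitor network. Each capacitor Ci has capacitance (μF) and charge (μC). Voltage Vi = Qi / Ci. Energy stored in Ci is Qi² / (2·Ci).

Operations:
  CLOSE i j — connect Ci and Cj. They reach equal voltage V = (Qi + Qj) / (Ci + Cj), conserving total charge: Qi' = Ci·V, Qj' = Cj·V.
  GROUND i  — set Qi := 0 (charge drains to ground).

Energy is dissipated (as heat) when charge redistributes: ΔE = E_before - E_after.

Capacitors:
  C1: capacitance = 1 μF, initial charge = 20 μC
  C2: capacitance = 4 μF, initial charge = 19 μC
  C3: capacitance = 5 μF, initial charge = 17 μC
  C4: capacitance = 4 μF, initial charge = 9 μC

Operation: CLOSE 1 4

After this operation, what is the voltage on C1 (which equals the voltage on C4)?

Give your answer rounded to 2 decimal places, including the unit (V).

Answer: 5.80 V

Derivation:
Initial: C1(1μF, Q=20μC, V=20.00V), C2(4μF, Q=19μC, V=4.75V), C3(5μF, Q=17μC, V=3.40V), C4(4μF, Q=9μC, V=2.25V)
Op 1: CLOSE 1-4: Q_total=29.00, C_total=5.00, V=5.80; Q1=5.80, Q4=23.20; dissipated=126.025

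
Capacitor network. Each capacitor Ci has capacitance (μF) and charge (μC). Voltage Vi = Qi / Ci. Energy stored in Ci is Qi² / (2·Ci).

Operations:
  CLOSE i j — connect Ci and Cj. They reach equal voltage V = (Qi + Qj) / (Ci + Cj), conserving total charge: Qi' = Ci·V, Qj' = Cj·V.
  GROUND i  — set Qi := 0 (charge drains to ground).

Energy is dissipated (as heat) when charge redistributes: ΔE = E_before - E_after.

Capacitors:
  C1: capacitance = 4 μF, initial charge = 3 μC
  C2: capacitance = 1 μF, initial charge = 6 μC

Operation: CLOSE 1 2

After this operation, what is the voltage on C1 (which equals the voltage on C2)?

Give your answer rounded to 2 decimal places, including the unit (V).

Answer: 1.80 V

Derivation:
Initial: C1(4μF, Q=3μC, V=0.75V), C2(1μF, Q=6μC, V=6.00V)
Op 1: CLOSE 1-2: Q_total=9.00, C_total=5.00, V=1.80; Q1=7.20, Q2=1.80; dissipated=11.025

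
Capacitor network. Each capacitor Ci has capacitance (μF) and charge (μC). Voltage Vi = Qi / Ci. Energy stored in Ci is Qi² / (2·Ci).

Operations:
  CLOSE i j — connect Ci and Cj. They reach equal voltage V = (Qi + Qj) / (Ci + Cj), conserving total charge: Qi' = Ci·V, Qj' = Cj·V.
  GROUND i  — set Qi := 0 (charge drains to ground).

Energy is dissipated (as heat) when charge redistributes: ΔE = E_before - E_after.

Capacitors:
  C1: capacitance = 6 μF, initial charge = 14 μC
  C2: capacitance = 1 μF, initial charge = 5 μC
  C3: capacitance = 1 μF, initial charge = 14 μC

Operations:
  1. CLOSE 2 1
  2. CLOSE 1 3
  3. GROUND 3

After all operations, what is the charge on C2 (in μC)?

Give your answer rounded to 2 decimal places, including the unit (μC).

Initial: C1(6μF, Q=14μC, V=2.33V), C2(1μF, Q=5μC, V=5.00V), C3(1μF, Q=14μC, V=14.00V)
Op 1: CLOSE 2-1: Q_total=19.00, C_total=7.00, V=2.71; Q2=2.71, Q1=16.29; dissipated=3.048
Op 2: CLOSE 1-3: Q_total=30.29, C_total=7.00, V=4.33; Q1=25.96, Q3=4.33; dissipated=54.586
Op 3: GROUND 3: Q3=0; energy lost=9.359
Final charges: Q1=25.96, Q2=2.71, Q3=0.00

Answer: 2.71 μC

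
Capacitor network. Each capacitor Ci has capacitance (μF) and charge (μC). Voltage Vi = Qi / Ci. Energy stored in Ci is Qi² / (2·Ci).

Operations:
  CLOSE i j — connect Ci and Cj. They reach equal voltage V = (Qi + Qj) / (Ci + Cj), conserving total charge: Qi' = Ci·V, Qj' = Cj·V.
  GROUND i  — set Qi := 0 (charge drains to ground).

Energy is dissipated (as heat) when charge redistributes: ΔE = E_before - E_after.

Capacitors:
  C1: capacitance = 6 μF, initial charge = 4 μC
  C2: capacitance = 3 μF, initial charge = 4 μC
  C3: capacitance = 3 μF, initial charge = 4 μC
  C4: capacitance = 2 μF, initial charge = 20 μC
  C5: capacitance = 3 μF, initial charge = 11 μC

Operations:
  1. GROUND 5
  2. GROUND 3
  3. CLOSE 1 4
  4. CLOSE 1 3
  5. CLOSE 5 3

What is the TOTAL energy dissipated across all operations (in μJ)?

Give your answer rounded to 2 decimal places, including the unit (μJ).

Initial: C1(6μF, Q=4μC, V=0.67V), C2(3μF, Q=4μC, V=1.33V), C3(3μF, Q=4μC, V=1.33V), C4(2μF, Q=20μC, V=10.00V), C5(3μF, Q=11μC, V=3.67V)
Op 1: GROUND 5: Q5=0; energy lost=20.167
Op 2: GROUND 3: Q3=0; energy lost=2.667
Op 3: CLOSE 1-4: Q_total=24.00, C_total=8.00, V=3.00; Q1=18.00, Q4=6.00; dissipated=65.333
Op 4: CLOSE 1-3: Q_total=18.00, C_total=9.00, V=2.00; Q1=12.00, Q3=6.00; dissipated=9.000
Op 5: CLOSE 5-3: Q_total=6.00, C_total=6.00, V=1.00; Q5=3.00, Q3=3.00; dissipated=3.000
Total dissipated: 100.167 μJ

Answer: 100.17 μJ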